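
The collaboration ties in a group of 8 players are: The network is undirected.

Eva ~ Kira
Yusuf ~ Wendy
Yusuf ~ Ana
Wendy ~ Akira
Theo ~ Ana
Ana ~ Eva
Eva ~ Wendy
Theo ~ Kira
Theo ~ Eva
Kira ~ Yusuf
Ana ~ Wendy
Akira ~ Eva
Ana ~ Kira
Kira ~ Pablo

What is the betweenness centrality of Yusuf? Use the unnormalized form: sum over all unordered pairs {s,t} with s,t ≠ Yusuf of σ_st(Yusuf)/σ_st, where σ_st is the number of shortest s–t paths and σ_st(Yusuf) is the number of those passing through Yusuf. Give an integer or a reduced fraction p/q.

2/3

Pairs whose geodesics pass through Yusuf — Pablo–Wendy: 1/3; Kira–Wendy: 1/3.
All other pairs contribute 0.
Summing the contributions gives betweenness(Yusuf) = 2/3.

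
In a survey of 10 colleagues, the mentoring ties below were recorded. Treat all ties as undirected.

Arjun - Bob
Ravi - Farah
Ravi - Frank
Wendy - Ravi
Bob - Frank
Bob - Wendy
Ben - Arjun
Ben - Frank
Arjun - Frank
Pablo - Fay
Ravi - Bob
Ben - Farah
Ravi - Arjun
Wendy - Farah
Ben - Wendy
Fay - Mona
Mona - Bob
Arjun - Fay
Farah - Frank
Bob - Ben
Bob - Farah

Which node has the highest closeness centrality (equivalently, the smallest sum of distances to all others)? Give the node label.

Farness (sum of distances to all others) for each node — Arjun:13, Ben:14, Bob:12, Farah:16, Fay:17, Frank:14, Mona:16, Pablo:25, Ravi:14, Wendy:17.
The smallest farness is 12, for Bob, so Bob has the highest closeness.

Bob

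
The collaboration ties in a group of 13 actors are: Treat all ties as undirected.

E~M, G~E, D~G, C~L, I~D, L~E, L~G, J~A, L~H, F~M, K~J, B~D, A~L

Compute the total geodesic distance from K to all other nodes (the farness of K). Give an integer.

50

Distances from K: A:2, B:6, C:4, D:5, E:4, F:6, G:4, H:4, I:6, J:1, L:3, M:5.
Sum = 2 + 6 + 4 + 5 + 4 + 6 + 4 + 4 + 6 + 1 + 3 + 5 = 50.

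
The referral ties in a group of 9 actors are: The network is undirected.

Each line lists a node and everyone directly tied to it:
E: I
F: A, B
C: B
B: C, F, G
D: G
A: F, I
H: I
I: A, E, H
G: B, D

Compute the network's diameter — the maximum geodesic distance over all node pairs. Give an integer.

Eccentricity of each node (its greatest distance to any other): A:4, B:4, C:5, D:6, E:6, F:3, G:5, H:6, I:5.
The maximum eccentricity is 6, realized for instance by the pair E–D via E – I – A – F – B – G – D. So the diameter is 6.

6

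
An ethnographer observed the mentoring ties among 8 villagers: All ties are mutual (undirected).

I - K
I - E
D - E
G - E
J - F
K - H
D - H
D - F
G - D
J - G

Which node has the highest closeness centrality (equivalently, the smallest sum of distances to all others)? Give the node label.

D

Farness (sum of distances to all others) for each node — D:10, E:11, F:14, G:12, H:13, I:14, J:16, K:16.
The smallest farness is 10, for D, so D has the highest closeness.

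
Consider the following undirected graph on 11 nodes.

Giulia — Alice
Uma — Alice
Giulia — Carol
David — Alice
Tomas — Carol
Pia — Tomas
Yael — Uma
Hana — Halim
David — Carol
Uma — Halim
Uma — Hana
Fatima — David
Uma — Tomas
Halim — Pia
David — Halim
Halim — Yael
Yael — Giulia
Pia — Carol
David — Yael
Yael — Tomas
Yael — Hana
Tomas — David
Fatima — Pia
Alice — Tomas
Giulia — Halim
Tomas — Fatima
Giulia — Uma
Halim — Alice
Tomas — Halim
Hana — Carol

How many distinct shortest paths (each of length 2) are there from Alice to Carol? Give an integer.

3

The shortest distance is 2. The length-2 paths are: Alice–Tomas–Carol; Alice–Giulia–Carol; Alice–David–Carol.
That gives 3 distinct shortest paths.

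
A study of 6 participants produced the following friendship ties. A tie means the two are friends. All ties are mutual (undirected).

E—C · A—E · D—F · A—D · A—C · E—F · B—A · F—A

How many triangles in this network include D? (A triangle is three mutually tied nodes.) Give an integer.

D's neighbors: A and F.
Neighbor pairs that are themselves tied: D–A–F. Each forms one triangle with D, for 1 in total.

1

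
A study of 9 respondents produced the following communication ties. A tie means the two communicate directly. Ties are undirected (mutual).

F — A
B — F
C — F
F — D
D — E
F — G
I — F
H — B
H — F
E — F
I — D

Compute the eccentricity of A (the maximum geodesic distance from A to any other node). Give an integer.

2

Distances from A: B:2, C:2, D:2, E:2, F:1, G:2, H:2, I:2.
The largest is 2 (to I, B, G, H, E, C, and D), so the eccentricity of A is 2.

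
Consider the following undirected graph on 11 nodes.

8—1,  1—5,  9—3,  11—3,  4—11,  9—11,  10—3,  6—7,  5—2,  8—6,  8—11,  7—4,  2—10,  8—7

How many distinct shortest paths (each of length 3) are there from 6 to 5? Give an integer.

1

The shortest distance is 3, and the only length-3 path is 6–8–1–5. So there is exactly 1 shortest path.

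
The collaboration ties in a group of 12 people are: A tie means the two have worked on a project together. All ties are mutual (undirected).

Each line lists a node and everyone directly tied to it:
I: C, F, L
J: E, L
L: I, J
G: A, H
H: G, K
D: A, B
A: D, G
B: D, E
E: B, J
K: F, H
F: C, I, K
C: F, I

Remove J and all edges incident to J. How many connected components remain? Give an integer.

J's neighbors (E and L) remain reachable from one another through other ties, so the rest of the network stays in one piece.

1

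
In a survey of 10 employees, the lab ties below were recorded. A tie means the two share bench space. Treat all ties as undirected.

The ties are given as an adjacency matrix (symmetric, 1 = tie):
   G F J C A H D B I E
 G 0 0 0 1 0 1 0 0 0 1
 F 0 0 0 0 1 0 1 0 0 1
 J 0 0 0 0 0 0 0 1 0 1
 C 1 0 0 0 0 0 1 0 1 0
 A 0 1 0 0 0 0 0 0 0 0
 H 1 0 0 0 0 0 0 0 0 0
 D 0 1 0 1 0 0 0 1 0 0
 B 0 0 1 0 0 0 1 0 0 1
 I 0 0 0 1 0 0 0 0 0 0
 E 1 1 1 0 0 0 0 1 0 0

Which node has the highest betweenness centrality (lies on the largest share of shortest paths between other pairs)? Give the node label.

E

Unnormalized betweenness of each node: A:0, B:5/2, C:10, D:8, E:12, F:17/2, G:11, H:0, I:0, J:0.
E has the largest value, 12, making it the main broker — the node through which the most shortest paths run.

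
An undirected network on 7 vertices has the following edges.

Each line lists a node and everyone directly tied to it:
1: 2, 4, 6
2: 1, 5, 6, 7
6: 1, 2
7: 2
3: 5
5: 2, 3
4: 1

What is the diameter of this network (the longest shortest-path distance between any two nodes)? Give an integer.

Eccentricity of each node (its greatest distance to any other): 1:3, 2:2, 3:4, 4:4, 5:3, 6:3, 7:3.
The maximum eccentricity is 4, realized for instance by the pair 3–4 via 3 – 5 – 2 – 1 – 4. So the diameter is 4.

4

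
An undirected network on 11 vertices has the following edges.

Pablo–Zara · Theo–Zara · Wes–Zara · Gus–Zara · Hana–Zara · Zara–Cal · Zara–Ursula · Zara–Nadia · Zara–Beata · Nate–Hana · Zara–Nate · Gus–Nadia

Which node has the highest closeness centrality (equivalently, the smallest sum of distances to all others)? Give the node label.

Zara

Farness (sum of distances to all others) for each node — Beata:19, Cal:19, Gus:18, Hana:18, Nadia:18, Nate:18, Pablo:19, Theo:19, Ursula:19, Wes:19, Zara:10.
The smallest farness is 10, for Zara, so Zara has the highest closeness.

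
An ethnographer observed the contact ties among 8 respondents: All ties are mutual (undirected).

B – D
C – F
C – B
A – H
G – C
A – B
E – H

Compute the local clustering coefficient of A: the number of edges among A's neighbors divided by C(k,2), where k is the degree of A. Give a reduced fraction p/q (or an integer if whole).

0

A's neighbors: B and H (k = 2).
Possible neighbor pairs: C(2,2) = 1. Edges among them: none → e = 0.
Clustering(A) = 0/1.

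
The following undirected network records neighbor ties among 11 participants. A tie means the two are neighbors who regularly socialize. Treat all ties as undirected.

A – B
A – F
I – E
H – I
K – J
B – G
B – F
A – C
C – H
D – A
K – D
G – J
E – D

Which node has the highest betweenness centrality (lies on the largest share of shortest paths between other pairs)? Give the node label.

Unnormalized betweenness of each node: A:61/3, B:8, C:15/2, D:101/6, E:13/2, F:0, G:23/6, H:10/3, I:17/6, J:17/6, K:6.
A has the largest value, 61/3, making it the main broker — the node through which the most shortest paths run.

A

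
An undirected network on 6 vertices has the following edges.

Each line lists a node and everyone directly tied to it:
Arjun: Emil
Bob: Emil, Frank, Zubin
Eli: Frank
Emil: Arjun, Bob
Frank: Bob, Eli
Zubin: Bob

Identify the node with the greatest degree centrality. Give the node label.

Bob

Degrees — Arjun:1, Bob:3, Eli:1, Emil:2, Frank:2, Zubin:1.
The maximum is 3, attained only by Bob.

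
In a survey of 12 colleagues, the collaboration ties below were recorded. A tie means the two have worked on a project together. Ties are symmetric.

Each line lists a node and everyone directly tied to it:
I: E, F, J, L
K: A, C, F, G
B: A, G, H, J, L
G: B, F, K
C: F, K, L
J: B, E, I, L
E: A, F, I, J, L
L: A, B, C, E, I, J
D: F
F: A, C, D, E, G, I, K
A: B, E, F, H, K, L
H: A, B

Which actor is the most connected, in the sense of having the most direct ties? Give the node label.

Degrees — A:6, B:5, C:3, D:1, E:5, F:7, G:3, H:2, I:4, J:4, K:4, L:6.
The maximum is 7, attained only by F.

F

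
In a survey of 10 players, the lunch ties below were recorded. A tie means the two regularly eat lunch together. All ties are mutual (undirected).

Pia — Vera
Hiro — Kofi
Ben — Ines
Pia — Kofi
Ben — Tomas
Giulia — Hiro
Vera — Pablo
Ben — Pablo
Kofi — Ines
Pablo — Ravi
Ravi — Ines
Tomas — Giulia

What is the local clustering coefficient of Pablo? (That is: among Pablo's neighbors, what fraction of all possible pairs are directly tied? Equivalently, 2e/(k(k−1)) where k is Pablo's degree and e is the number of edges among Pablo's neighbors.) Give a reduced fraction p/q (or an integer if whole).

Pablo's neighbors: Ben, Ravi, and Vera (k = 3).
Possible neighbor pairs: C(3,2) = 3. Edges among them: none → e = 0.
Clustering(Pablo) = 0/3 = 0.

0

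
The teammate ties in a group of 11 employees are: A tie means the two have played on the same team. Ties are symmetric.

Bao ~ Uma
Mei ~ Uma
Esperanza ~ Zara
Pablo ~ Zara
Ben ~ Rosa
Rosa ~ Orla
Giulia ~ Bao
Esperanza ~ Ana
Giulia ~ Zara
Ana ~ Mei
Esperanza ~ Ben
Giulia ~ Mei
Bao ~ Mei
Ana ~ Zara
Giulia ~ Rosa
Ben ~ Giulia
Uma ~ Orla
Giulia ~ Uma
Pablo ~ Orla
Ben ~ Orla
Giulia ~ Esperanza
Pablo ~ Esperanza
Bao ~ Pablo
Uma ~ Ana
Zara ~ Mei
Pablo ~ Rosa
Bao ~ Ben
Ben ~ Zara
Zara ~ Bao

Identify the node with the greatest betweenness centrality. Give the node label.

Giulia

Unnormalized betweenness of each node: Ana:13/12, Bao:71/30, Ben:113/36, Esperanza:61/30, Giulia:89/18, Mei:17/18, Orla:74/45, Pablo:101/36, Rosa:47/60, Uma:125/36, Zara:227/60.
Giulia has the largest value, 89/18, making it the main broker — the node through which the most shortest paths run.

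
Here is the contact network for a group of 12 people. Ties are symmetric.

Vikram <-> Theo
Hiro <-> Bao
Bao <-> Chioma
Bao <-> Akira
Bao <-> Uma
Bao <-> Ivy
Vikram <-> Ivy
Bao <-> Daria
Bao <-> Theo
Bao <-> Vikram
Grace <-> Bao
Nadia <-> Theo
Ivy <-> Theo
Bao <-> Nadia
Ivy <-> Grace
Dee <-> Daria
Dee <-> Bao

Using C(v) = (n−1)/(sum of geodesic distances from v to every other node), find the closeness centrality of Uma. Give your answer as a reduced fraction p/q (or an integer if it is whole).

Distances from Uma: Akira:2, Bao:1, Chioma:2, Daria:2, Dee:2, Grace:2, Hiro:2, Ivy:2, Nadia:2, Theo:2, Vikram:2. Sum = 21.
n = 12, so closeness = 11/21.

11/21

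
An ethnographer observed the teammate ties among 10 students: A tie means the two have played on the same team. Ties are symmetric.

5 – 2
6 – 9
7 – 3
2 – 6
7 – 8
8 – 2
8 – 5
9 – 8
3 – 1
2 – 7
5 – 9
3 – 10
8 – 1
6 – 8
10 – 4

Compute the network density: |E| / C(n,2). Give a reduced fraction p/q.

1/3

There are 15 edges and 10 nodes, so the maximum possible is C(10,2) = 45.
Density = 15/45 = 1/3.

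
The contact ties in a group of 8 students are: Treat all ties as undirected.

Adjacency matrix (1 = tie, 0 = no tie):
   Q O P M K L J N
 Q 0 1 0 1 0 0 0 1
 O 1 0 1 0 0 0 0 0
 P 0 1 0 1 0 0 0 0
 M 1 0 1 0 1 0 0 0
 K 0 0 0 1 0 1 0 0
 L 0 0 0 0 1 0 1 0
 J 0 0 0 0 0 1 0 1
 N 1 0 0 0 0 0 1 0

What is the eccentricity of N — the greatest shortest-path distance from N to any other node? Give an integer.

3

Distances from N: J:1, K:3, L:2, M:2, O:2, P:3, Q:1.
The largest is 3 (to P and K), so the eccentricity of N is 3.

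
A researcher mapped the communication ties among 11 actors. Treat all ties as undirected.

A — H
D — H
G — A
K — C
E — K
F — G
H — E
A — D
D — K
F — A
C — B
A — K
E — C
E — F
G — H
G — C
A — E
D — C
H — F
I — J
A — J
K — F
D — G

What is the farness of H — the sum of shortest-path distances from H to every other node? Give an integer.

17

Distances from H: A:1, B:3, C:2, D:1, E:1, F:1, G:1, I:3, J:2, K:2.
Sum = 1 + 3 + 2 + 1 + 1 + 1 + 1 + 3 + 2 + 2 = 17.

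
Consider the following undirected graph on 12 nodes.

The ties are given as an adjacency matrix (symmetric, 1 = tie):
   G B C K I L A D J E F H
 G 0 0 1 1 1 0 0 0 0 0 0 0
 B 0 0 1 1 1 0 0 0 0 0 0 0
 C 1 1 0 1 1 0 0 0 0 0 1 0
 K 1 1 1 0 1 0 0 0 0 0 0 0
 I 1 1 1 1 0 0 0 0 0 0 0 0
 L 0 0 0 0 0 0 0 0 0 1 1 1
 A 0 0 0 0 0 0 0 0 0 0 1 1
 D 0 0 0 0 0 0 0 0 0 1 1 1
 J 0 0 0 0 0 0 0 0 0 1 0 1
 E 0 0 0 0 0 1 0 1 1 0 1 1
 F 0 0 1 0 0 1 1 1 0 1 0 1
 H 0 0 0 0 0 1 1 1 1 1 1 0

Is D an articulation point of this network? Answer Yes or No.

No

Even without D, every remaining node can still reach every other (the residual graph is connected), so D is not a cut vertex.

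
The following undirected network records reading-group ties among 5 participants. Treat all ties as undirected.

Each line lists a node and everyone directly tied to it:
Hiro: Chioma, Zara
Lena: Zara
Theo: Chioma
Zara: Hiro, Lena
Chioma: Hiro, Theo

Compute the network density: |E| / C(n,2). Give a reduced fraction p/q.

There are 4 edges and 5 nodes, so the maximum possible is C(5,2) = 10.
Density = 4/10 = 2/5.

2/5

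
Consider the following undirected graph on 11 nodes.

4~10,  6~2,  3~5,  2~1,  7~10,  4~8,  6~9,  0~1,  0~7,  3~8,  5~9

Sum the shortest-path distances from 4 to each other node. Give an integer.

Distances from 4: 0:3, 1:4, 2:5, 3:2, 5:3, 6:5, 7:2, 8:1, 9:4, 10:1.
Sum = 3 + 4 + 5 + 2 + 3 + 5 + 2 + 1 + 4 + 1 = 30.

30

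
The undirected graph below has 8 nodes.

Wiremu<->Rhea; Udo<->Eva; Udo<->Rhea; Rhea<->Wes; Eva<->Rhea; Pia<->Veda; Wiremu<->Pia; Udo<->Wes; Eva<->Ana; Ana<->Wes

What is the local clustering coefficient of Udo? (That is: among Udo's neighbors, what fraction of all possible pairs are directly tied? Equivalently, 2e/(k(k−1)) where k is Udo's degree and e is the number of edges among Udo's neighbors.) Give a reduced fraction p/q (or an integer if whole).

Udo's neighbors: Eva, Rhea, and Wes (k = 3).
Possible neighbor pairs: C(3,2) = 3. Edges among them: Eva–Rhea, Rhea–Wes → e = 2.
Clustering(Udo) = 2/3.

2/3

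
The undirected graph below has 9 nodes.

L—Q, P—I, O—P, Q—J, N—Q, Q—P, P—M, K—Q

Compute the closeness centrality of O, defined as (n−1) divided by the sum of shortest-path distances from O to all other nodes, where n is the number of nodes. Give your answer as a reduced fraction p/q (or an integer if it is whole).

Distances from O: I:2, J:3, K:3, L:3, M:2, N:3, P:1, Q:2. Sum = 19.
n = 9, so closeness = 8/19.

8/19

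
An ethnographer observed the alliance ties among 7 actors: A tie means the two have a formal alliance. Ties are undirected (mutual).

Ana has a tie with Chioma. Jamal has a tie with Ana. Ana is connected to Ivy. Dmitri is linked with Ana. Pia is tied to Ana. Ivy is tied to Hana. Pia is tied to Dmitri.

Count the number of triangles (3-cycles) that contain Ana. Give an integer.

1

Ana's neighbors: Chioma, Dmitri, Ivy, Jamal, and Pia.
Neighbor pairs that are themselves tied: Ana–Dmitri–Pia. Each forms one triangle with Ana, for 1 in total.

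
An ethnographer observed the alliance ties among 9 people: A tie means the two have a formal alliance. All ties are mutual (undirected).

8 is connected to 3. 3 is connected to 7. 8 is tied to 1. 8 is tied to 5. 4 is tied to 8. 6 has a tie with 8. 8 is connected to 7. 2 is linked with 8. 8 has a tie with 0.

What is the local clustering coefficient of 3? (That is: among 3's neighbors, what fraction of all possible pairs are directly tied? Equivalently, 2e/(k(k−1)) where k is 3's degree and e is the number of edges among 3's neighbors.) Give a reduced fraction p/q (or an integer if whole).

1

3's neighbors: 7 and 8 (k = 2).
Possible neighbor pairs: C(2,2) = 1. Edges among them: 7–8 → e = 1.
Clustering(3) = 1/1.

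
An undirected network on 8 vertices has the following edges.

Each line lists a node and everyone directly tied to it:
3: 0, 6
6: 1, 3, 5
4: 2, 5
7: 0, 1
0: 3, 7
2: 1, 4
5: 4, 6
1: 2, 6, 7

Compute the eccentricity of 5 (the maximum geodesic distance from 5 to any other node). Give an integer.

Distances from 5: 0:3, 1:2, 2:2, 3:2, 4:1, 6:1, 7:3.
The largest is 3 (to 0 and 7), so the eccentricity of 5 is 3.

3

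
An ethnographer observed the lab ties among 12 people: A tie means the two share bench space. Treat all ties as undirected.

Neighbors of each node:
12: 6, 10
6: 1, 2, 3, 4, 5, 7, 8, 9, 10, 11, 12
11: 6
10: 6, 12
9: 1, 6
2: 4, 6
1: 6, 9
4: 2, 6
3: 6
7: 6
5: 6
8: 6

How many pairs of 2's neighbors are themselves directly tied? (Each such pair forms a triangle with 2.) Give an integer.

2's neighbors: 4 and 6.
Neighbor pairs that are themselves tied: 2–4–6. Each forms one triangle with 2, for 1 in total.

1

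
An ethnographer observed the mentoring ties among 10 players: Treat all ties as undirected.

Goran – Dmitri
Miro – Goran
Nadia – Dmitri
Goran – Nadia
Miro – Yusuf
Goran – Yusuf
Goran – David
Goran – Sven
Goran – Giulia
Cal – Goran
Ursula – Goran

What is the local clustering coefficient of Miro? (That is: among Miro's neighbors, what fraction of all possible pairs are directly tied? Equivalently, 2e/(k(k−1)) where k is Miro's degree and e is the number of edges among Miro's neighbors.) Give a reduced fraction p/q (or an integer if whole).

Miro's neighbors: Goran and Yusuf (k = 2).
Possible neighbor pairs: C(2,2) = 1. Edges among them: Goran–Yusuf → e = 1.
Clustering(Miro) = 1/1.

1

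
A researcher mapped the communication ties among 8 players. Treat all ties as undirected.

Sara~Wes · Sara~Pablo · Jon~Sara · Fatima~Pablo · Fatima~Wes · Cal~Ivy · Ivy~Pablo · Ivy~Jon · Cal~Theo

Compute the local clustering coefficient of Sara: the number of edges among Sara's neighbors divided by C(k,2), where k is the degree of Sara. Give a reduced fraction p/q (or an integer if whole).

0

Sara's neighbors: Jon, Pablo, and Wes (k = 3).
Possible neighbor pairs: C(3,2) = 3. Edges among them: none → e = 0.
Clustering(Sara) = 0/3 = 0.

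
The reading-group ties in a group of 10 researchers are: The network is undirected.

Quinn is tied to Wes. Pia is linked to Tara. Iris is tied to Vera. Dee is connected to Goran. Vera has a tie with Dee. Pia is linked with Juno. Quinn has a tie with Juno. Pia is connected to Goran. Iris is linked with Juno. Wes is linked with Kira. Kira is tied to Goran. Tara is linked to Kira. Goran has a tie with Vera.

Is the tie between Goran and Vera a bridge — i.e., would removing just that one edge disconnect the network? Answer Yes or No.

Even without that edge, Goran still reaches Vera via Goran – Dee – Vera, so the network stays connected. Not a bridge.

No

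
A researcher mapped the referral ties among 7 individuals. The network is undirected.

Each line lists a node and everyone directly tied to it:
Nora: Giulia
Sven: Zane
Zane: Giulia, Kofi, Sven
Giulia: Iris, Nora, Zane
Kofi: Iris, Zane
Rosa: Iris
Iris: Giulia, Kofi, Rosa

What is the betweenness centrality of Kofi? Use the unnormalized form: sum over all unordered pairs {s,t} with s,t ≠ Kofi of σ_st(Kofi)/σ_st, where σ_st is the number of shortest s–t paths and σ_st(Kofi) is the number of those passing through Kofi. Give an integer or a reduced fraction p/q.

Pairs whose geodesics pass through Kofi — Zane–Iris: 1/2; Zane–Rosa: 1/2; Iris–Sven: 1/2; Rosa–Sven: 1/2.
All other pairs contribute 0.
Summing the contributions gives betweenness(Kofi) = 2.

2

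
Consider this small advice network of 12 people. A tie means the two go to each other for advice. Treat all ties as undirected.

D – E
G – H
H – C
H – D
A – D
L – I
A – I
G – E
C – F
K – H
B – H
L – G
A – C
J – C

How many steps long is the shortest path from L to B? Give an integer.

One shortest route is L – G – H – B, which uses 3 edges, and at distance 2 from L we only reach {A, E, H}, which does not include B. So d(L,B) = 3.

3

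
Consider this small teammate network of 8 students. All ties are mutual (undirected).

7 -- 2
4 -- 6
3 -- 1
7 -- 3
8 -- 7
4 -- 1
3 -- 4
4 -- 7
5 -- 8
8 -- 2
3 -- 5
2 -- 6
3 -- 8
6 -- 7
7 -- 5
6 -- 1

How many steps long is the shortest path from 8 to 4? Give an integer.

One shortest route is 8 – 7 – 4, which uses 2 edges, and 8 and 4 are not directly tied, so nothing shorter exists. So d(8,4) = 2.

2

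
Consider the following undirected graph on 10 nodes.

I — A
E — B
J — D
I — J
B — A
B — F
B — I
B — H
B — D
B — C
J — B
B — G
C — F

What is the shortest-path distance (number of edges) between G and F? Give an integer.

One shortest route is G – B – F, which uses 2 edges, and G and F are not directly tied, so nothing shorter exists. So d(G,F) = 2.

2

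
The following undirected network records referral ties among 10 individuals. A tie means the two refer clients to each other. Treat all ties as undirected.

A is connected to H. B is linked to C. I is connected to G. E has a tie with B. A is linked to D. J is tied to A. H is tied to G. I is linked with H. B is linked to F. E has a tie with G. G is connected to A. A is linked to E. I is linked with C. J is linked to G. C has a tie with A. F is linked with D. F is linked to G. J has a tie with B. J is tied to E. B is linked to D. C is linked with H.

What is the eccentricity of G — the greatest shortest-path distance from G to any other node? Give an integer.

2

Distances from G: A:1, B:2, C:2, D:2, E:1, F:1, H:1, I:1, J:1.
The largest is 2 (to C, B, and D), so the eccentricity of G is 2.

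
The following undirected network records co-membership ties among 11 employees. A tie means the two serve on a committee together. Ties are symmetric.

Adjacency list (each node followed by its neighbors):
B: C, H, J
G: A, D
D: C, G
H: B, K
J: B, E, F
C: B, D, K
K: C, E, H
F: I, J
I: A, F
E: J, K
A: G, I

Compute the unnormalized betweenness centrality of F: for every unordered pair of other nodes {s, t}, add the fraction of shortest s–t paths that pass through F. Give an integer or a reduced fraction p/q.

Pairs whose geodesics pass through F — G–J: 1/2; A–J: 1; A–E: 1; A–H: 1/3; A–B: 1/2; I–J: 1; I–E: 1; I–K: 1; I–H: 1; I–B: 1; I–C: 1/2.
All other pairs contribute 0.
Summing the contributions gives betweenness(F) = 53/6.

53/6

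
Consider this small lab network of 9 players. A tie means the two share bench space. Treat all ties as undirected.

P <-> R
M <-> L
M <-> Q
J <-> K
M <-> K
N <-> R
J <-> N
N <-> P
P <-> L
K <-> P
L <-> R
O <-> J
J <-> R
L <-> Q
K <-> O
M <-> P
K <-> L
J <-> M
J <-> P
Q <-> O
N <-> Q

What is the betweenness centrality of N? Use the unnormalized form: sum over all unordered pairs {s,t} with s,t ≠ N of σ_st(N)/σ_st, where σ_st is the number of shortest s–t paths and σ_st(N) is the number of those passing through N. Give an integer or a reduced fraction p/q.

7/6

Pairs whose geodesics pass through N — P–Q: 1/3; Q–J: 1/3; Q–R: 1/2.
All other pairs contribute 0.
Summing the contributions gives betweenness(N) = 7/6.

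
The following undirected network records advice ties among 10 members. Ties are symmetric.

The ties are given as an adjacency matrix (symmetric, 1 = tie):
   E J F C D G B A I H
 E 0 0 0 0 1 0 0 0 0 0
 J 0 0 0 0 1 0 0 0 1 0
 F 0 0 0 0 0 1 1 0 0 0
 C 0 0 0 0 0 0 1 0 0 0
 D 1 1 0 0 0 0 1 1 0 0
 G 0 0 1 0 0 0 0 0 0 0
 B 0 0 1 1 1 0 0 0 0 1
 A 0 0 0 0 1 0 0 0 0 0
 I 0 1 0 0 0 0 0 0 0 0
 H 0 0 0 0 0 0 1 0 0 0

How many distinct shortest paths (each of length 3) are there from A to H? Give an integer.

The shortest distance is 3, and the only length-3 path is A–D–B–H. So there is exactly 1 shortest path.

1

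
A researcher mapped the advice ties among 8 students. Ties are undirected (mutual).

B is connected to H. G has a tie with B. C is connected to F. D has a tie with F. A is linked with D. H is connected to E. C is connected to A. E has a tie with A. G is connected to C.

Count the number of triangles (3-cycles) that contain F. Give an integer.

0

F's neighbors are C and D, but none of them are tied to each other, so no triangle contains F.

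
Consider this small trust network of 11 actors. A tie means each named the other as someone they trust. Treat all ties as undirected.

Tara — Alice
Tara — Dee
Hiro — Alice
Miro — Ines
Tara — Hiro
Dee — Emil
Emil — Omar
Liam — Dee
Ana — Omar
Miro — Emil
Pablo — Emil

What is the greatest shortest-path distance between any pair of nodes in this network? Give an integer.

5

Eccentricity of each node (its greatest distance to any other): Alice:5, Ana:5, Dee:3, Emil:3, Hiro:5, Ines:5, Liam:4, Miro:4, Omar:4, Pablo:4, Tara:4.
The maximum eccentricity is 5, realized for instance by the pair Alice–Ana via Alice – Tara – Dee – Emil – Omar – Ana. So the diameter is 5.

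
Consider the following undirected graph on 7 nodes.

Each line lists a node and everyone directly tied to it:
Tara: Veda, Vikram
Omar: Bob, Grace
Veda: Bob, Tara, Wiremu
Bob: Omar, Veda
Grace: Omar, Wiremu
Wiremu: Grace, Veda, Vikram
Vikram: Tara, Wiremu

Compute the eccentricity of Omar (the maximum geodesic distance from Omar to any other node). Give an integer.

Distances from Omar: Bob:1, Grace:1, Tara:3, Veda:2, Vikram:3, Wiremu:2.
The largest is 3 (to Tara and Vikram), so the eccentricity of Omar is 3.

3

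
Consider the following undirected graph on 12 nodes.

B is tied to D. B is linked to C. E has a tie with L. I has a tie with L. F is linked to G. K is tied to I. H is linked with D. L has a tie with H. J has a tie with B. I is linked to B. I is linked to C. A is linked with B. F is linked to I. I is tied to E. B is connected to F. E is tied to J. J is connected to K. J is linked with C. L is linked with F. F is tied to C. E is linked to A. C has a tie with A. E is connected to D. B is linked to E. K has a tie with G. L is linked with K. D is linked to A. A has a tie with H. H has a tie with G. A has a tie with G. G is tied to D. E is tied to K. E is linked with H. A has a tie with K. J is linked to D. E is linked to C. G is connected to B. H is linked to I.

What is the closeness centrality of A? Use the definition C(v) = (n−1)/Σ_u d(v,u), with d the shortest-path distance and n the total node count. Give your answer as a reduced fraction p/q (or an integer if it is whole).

Distances from A: B:1, C:1, D:1, E:1, F:2, G:1, H:1, I:2, J:2, K:1, L:2. Sum = 15.
n = 12, so closeness = 11/15.

11/15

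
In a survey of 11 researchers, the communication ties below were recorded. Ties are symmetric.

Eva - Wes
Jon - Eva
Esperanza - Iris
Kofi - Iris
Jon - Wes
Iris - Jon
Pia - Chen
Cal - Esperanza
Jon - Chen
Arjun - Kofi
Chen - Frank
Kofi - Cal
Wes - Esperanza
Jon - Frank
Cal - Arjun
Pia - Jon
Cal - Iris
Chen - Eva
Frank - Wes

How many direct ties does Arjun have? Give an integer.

2

Arjun is directly tied to Cal and Kofi. That is 2 neighbors, so the degree of Arjun is 2.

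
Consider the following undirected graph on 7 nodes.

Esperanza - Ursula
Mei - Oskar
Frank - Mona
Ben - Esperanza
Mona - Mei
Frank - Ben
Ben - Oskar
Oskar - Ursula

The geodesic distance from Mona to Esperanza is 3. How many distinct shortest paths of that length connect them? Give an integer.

The shortest distance is 3, and the only length-3 path is Mona–Frank–Ben–Esperanza. So there is exactly 1 shortest path.

1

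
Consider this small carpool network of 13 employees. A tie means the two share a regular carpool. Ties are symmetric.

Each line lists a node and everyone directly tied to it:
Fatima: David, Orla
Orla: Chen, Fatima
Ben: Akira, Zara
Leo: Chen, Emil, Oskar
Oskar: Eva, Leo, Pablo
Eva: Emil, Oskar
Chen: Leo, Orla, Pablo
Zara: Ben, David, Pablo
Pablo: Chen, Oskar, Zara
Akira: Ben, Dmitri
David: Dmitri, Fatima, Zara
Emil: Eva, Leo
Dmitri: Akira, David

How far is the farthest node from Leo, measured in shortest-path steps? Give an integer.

Distances from Leo: Akira:5, Ben:4, Chen:1, David:4, Dmitri:5, Emil:1, Eva:2, Fatima:3, Orla:2, Oskar:1, Pablo:2, Zara:3.
The largest is 5 (to Dmitri and Akira), so the eccentricity of Leo is 5.

5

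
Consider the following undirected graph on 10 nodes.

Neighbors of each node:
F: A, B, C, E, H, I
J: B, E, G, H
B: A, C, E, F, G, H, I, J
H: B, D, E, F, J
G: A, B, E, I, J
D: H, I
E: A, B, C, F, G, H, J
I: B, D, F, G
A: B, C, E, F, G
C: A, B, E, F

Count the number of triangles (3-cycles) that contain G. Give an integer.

G's neighbors: A, B, E, I, and J.
Neighbor pairs that are themselves tied: G–A–B; G–A–E; G–B–E; G–B–I; G–B–J; G–E–J. Each forms one triangle with G, for 6 in total.

6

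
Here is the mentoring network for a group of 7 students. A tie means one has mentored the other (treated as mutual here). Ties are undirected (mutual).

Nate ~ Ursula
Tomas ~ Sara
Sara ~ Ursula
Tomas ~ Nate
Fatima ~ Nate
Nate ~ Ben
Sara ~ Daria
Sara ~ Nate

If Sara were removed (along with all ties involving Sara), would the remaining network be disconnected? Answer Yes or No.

Yes

Removing Sara leaves {Ben, Fatima, Nate, Tomas, and Ursula} with no path to {Daria}, so the network splits into 2 components. Sara is a cut vertex.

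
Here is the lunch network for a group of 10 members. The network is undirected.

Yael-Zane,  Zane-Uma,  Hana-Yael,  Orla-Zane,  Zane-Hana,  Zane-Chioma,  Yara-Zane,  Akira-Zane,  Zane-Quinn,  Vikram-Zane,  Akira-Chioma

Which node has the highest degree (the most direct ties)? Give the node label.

Degrees — Akira:2, Chioma:2, Hana:2, Orla:1, Quinn:1, Uma:1, Vikram:1, Yael:2, Yara:1, Zane:9.
The maximum is 9, attained only by Zane.

Zane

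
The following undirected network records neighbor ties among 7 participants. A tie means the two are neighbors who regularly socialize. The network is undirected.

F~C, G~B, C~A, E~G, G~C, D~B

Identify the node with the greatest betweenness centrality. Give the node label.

Unnormalized betweenness of each node: A:0, B:5, C:9, D:0, E:0, F:0, G:11.
G has the largest value, 11, making it the main broker — the node through which the most shortest paths run.

G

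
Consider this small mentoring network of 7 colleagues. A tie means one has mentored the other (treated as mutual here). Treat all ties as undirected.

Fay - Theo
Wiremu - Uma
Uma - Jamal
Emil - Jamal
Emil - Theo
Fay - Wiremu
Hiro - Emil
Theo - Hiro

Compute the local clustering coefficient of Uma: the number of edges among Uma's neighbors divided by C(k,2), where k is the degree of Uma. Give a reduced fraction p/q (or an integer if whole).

0

Uma's neighbors: Jamal and Wiremu (k = 2).
Possible neighbor pairs: C(2,2) = 1. Edges among them: none → e = 0.
Clustering(Uma) = 0/1.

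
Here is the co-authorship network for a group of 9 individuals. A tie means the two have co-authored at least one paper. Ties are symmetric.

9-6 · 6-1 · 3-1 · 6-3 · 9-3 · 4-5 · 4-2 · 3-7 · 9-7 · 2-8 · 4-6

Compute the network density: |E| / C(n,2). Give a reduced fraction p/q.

11/36

There are 11 edges and 9 nodes, so the maximum possible is C(9,2) = 36.
Density = 11/36.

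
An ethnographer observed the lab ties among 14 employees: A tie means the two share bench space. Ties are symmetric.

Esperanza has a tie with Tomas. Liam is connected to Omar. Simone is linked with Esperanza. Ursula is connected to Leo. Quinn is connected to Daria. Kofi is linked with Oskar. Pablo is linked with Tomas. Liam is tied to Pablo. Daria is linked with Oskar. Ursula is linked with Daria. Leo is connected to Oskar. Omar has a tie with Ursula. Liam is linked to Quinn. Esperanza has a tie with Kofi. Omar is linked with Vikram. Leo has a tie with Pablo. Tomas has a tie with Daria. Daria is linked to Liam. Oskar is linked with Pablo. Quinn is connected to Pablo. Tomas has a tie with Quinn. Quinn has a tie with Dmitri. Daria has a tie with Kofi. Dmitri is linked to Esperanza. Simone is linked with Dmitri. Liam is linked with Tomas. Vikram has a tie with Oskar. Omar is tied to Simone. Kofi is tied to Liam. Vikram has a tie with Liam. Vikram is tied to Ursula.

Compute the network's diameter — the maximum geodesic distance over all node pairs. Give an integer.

Eccentricity of each node (its greatest distance to any other): Daria:3, Dmitri:3, Esperanza:3, Kofi:2, Leo:3, Liam:2, Omar:2, Oskar:3, Pablo:3, Quinn:2, Simone:3, Tomas:2, Ursula:3, Vikram:3.
The maximum eccentricity is 3, realized for instance by the pair Dmitri–Ursula via Dmitri – Simone – Omar – Ursula. So the diameter is 3.

3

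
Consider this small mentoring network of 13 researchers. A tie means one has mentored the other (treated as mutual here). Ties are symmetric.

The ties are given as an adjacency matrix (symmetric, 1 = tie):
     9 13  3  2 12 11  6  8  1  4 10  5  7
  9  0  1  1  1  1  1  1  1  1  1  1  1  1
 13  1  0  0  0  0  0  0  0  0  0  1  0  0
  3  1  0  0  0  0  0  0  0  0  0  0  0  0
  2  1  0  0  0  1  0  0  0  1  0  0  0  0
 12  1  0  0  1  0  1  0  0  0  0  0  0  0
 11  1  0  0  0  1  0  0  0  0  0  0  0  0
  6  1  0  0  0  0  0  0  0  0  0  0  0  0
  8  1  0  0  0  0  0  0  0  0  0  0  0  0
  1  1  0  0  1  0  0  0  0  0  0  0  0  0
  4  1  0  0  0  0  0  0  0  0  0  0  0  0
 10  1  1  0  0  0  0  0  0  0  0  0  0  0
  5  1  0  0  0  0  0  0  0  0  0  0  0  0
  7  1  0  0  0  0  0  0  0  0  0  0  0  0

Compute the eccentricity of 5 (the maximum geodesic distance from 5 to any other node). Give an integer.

Distances from 5: 1:2, 2:2, 3:2, 4:2, 6:2, 7:2, 8:2, 9:1, 10:2, 11:2, 12:2, 13:2.
The largest is 2 (to 13, 3, 2, 12, 11, 6, 8, 1, 4, 10, and 7), so the eccentricity of 5 is 2.

2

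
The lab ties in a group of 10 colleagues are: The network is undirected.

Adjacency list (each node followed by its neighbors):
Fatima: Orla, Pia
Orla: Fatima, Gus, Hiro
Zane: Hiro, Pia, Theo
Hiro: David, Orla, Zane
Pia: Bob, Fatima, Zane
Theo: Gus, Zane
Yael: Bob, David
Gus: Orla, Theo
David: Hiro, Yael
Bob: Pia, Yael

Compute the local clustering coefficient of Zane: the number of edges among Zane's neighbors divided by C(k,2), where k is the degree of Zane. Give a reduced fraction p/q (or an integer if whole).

0

Zane's neighbors: Hiro, Pia, and Theo (k = 3).
Possible neighbor pairs: C(3,2) = 3. Edges among them: none → e = 0.
Clustering(Zane) = 0/3 = 0.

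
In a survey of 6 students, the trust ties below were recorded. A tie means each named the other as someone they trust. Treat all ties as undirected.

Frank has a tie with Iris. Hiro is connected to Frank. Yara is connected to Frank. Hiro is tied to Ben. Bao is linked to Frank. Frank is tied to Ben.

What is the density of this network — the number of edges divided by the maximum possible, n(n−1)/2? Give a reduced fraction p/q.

2/5

There are 6 edges and 6 nodes, so the maximum possible is C(6,2) = 15.
Density = 6/15 = 2/5.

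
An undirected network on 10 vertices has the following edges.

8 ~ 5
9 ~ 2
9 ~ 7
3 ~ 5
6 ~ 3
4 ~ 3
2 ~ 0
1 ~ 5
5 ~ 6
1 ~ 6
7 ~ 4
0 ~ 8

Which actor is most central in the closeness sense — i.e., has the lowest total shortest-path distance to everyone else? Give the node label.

5

Farness (sum of distances to all others) for each node — 0:22, 1:25, 2:24, 3:19, 4:21, 5:18, 6:21, 7:23, 8:20, 9:25.
The smallest farness is 18, for 5, so 5 has the highest closeness.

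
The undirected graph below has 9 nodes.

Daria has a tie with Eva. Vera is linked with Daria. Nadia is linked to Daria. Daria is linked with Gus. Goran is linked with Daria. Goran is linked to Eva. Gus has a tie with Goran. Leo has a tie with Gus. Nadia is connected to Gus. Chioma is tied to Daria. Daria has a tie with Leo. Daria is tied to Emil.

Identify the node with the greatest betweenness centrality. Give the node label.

Daria

Unnormalized betweenness of each node: Chioma:0, Daria:22, Emil:0, Eva:0, Goran:1/2, Gus:3/2, Leo:0, Nadia:0, Vera:0.
Daria has the largest value, 22, making it the main broker — the node through which the most shortest paths run.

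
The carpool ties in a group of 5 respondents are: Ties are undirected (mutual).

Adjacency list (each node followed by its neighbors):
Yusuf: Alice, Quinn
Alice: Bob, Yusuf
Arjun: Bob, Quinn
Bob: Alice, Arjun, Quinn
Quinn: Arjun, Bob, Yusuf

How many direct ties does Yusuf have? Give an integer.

Yusuf is directly tied to Alice and Quinn. That is 2 neighbors, so the degree of Yusuf is 2.

2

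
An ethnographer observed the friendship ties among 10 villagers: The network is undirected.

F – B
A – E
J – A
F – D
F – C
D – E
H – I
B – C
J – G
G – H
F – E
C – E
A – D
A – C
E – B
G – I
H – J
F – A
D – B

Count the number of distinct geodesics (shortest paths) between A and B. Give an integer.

The shortest distance is 2. The length-2 paths are: A–D–B; A–E–B; A–C–B; A–F–B.
That gives 4 distinct shortest paths.

4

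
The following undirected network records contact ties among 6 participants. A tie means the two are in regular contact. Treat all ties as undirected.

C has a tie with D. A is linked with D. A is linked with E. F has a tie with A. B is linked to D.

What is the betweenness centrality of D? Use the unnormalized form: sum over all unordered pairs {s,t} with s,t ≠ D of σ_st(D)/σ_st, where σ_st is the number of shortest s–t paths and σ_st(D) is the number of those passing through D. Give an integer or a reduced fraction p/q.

Pairs whose geodesics pass through D — C–F: 1; C–E: 1; C–A: 1; C–B: 1; F–B: 1; E–B: 1; A–B: 1.
All other pairs contribute 0.
Summing the contributions gives betweenness(D) = 7.

7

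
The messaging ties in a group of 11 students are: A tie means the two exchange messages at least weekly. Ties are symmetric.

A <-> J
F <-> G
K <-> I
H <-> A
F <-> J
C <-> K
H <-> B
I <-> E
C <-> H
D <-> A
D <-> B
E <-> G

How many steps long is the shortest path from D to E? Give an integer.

One shortest route is D – A – J – F – G – E, which uses 5 edges, and at distance 4 from D we only reach {G, K}, which does not include E. So d(D,E) = 5.

5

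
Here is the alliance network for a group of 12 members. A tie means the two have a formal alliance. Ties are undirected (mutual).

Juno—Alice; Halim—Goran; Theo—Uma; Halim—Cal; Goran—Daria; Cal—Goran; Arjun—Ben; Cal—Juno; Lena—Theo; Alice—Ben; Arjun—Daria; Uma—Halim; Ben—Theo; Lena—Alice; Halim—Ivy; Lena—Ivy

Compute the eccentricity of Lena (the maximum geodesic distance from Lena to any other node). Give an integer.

4

Distances from Lena: Alice:1, Arjun:3, Ben:2, Cal:3, Daria:4, Goran:3, Halim:2, Ivy:1, Juno:2, Theo:1, Uma:2.
The largest is 4 (to Daria), so the eccentricity of Lena is 4.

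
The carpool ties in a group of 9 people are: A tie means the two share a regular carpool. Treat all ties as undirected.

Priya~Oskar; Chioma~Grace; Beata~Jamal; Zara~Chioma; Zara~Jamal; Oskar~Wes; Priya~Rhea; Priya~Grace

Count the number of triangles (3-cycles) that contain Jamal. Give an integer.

0

Jamal's neighbors are Beata and Zara, but none of them are tied to each other, so no triangle contains Jamal.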